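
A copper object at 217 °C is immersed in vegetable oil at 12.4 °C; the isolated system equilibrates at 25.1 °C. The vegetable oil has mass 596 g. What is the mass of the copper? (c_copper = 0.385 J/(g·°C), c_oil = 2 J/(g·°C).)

Conservation of energy gives ΣQ = 0:
m×0.385×(25.1 − 217) + 596×2×(25.1 − 12.4) = 0
-73.88 m = -15138
m = -15138/-73.88 ≈ 204.9 g

m ≈ 205 g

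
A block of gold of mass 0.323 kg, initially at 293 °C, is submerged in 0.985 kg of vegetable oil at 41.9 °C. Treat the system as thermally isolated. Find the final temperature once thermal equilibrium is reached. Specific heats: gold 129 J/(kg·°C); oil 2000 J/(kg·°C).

T_f = Σ m_i c_i T_i / Σ m_i c_i:
T_f = (41.67×293 + 1970×41.9) / (41.67 + 1970)
    = 94751 / 2011.7 ≈ 47.10 °C

T_f ≈ 47.1 °C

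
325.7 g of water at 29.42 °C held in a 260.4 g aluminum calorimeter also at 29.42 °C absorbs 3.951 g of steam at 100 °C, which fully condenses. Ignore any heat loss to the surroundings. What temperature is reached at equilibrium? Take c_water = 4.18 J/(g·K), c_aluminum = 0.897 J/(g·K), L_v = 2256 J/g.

T_f ≈ 35.7 °C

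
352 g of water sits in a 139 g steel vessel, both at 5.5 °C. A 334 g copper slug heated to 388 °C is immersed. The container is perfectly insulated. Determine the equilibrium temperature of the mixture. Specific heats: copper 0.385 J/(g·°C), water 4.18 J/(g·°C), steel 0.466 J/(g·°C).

Conservation of energy gives ΣQ = 0:
334·0.385·(T − 388) + 352·4.18·(T − 5.5) + 139·0.466·(T − 5.5) = 0
128.59(T − 388) + 1471.4(T − 5.5) + 64.77(T − 5.5) = 0
1664.7 T = 58342
T ≈ 35.05 °C

T_f ≈ 35.0 °C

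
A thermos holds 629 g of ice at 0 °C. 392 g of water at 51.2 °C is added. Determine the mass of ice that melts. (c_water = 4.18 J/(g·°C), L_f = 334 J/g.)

Heat available from the water dropping to 0 °C: 392·4.18·51.2 = 83894 J.
To melt every bit of ice: 629·334 = 210086 J.
83894 J < 210086 J, so only part of the ice melts and the system sits at 0 °C.
Mass melted = 83894/334 ≈ 251.2 g.

m_melted ≈ 251 g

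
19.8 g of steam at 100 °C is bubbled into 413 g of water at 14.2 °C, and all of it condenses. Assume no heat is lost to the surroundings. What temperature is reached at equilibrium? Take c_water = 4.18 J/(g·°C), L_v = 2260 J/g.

Setting the total heat transfer to zero:
condense steam: −19.8·2260 = −44748
  condensed water 100 °C→T: 82.76(T − 100)
  original water: 1726.3(T − 14.2)
1809.1 T = 44748 + 8276.4 + 24514 = 77538
T ≈ 42.86 °C — below 100 °C, confirming all the steam condensed.

T_f ≈ 42.9 °C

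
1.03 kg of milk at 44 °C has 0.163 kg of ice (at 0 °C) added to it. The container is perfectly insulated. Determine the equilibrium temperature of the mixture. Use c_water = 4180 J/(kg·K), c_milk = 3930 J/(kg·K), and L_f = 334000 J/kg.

Taking heat into each body as positive, Σ m c ΔT = 0:
latent heat to melt: 0.163·334000 = 54442
  warm the meltwater: 681.34 T
  milk cools: 1.03·3930·(T − 44) = 4047.9(T − 44)
4729.2 T = 178108 − 54442 = 123666
T ≈ 26.15 °C. Since T > 0 °C, the all-ice-melts assumption holds.

T_f ≈ 26.1 °C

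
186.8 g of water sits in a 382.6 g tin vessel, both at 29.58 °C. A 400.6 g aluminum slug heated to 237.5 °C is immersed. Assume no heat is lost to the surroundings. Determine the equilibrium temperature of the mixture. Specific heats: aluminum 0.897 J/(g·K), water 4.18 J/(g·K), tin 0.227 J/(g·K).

T_f ≈ 90.5 °C

T_f = Σ m_i c_i T_i / Σ m_i c_i:
T_f = (359.34*237.5 + 780.82*29.58 + 86.85*29.58) / (359.34 + 780.82 + 86.85)
    = 111009 / 1227 ≈ 90.47 °C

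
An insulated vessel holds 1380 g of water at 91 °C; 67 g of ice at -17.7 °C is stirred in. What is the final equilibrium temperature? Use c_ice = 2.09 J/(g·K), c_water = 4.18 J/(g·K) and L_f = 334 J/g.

Heat gained plus heat lost sum to zero:
warm ice to 0 °C: 67·2.09·(0 − (-17.7)) = 2478.5; fusion: m_ice L_f = 67·334 = 22378; warm the meltwater: 280.06 T; water cools: 1380·4.18·(T − 91) = 5768.4(T − 91)
6048.5 T = 524924 − 24857 = 500068
T ≈ 82.68 °C. Since T > 0 °C, the all-ice-melts assumption holds.

T_f ≈ 82.7 °C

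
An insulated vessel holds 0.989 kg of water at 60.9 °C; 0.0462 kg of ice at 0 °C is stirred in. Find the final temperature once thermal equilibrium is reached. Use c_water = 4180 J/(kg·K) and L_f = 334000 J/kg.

Taking heat into each body as positive, Σ m c ΔT = 0:
melt ice: 0.0462·334000 = 15431; warm the meltwater: 193.12 T; water cools: 0.989·4180·(T − 60.9) = 4134(T − 60.9)
4327.1 T = 251762 − 15431 = 236331
T ≈ 54.62 °C (positive, so assuming full melt was valid).

T_f ≈ 54.6 °C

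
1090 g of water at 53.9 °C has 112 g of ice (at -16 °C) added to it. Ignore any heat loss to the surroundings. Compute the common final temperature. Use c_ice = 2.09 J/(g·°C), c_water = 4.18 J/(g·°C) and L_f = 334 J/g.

T_f ≈ 40.7 °C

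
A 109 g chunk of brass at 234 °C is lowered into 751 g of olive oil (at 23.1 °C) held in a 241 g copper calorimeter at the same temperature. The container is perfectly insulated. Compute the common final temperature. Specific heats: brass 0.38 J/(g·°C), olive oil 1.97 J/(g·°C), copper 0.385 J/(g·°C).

T_f ≈ 28.5 °C

Setting the total heat transfer to zero:
109*0.38*(T − 234) + 751*1.97*(T − 23.1) + 241*0.385*(T − 23.1) = 0
41.42(T − 234) + 1479.5(T − 23.1) + 92.78(T − 23.1) = 0
(41.42 + 1479.5 + 92.78) T = 41.42*234 + 1479.5*23.1 + 92.78*23.1
T = 46011 / 1613.7 = 28.5 °C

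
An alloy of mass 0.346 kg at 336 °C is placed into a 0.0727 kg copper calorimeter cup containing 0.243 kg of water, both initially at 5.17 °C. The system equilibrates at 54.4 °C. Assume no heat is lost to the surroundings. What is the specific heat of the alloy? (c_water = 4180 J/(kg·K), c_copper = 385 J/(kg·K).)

c ≈ 527 J/(kg·K)

Let T be the final temperature. ΣQ_i = 0:
0.346×c×(54.4 − 336) + 0.243×4180×(54.4 − 5.17) + 0.0727×385×(54.4 − 5.17) = 0
-97.43 c = -51383
c = -51383/-97.43 ≈ 527.4 J/(kg·K)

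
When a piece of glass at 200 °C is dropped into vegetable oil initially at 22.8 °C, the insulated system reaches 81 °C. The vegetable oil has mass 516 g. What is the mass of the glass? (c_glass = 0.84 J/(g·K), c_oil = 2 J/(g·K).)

m ≈ 601 g

Energy conservation, ΣQ = 0:
m×0.84×(81 − 200) + 516×2×(81 − 22.8) = 0
-99.96 m = -60062
m = -60062/-99.96 ≈ 600.9 g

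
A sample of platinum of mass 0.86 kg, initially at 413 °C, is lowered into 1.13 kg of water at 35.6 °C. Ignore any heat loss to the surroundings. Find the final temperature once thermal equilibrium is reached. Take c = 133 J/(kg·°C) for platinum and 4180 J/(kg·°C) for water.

T_f ≈ 44.5 °C

|Q_platinum| = |Q_water|:
0.86×133×(413 − T) = 1.13×4180×(T − 35.6)
114.38(413 − T) = 4723.4(T − 35.6)
4837.8 T = 215392  ⇒  T ≈ 44.52 °C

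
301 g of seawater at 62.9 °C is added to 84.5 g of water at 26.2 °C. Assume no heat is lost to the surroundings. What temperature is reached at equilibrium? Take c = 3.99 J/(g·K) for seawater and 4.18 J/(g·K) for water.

T_f ≈ 54.6 °C

|Q_seawater| = |Q_water|:
301×3.99×(62.9 − T) = 84.5×4.18×(T − 26.2)
1201(62.9 − T) = 353.21(T − 26.2)
1554.2 T = 84796  ⇒  T ≈ 54.56 °C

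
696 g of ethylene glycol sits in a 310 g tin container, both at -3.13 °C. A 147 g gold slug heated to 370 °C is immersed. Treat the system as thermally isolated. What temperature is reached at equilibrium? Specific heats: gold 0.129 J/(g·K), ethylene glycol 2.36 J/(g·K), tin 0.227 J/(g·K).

T_f ≈ 1.0 °C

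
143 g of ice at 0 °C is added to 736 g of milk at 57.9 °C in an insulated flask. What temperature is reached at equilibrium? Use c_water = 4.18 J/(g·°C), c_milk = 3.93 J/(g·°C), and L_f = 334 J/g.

Net heat exchanged in the isolated system is zero:
melt ice: 143×334 = 47762
  warm the meltwater: 597.74 T
  milk: 2892.5(T − 57.9)
3490.2 T = 167475 − 47762 = 119713
T ≈ 34.30 °C (positive, so assuming full melt was valid).

T_f ≈ 34.3 °C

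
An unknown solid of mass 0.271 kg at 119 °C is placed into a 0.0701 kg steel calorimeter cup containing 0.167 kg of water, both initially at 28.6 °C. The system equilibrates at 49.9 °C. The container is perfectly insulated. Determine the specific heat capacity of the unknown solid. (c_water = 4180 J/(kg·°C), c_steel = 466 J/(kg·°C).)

c ≈ 831 J/(kg·°C)

Conservation of energy gives ΣQ = 0:
0.271×c×(49.9 − 119) + 0.167×4180×(49.9 − 28.6) + 0.0701×466×(49.9 − 28.6) = 0
-18.73 c = -15564
c = -15564/-18.73 ≈ 831.2 J/(kg·°C)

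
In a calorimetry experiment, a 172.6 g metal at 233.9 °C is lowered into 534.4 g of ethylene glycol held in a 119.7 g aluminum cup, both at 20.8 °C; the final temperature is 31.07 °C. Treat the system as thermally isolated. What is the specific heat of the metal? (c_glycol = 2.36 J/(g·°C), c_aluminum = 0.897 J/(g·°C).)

c ≈ 0.401 J/(g·°C)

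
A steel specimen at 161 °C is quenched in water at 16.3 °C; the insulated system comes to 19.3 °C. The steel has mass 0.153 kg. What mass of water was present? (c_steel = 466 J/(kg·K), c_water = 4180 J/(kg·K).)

m ≈ 0.806 kg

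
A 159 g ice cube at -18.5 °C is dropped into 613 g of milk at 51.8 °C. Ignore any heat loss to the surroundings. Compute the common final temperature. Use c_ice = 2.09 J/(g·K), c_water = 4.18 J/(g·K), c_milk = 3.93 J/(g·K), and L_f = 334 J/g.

T_f ≈ 21.3 °C

Taking heat into each body as positive, Σ m c ΔT = 0:
warm ice to 0 °C: 159·2.09·(0 − (-18.5)) = 6147.7
  fusion: m_ice L_f = 159·334 = 53106
  warm the meltwater: 664.62 T
  milk cools: 613·3.93·(T − 51.8) = 2409.1(T − 51.8)
3073.7 T = 124791 − 59254 = 65537
T ≈ 21.32 °C (positive, so assuming full melt was valid).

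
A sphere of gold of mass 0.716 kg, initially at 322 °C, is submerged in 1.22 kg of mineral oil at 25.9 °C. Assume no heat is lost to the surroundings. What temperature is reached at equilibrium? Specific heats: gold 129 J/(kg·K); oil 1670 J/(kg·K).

T_f ≈ 38.7 °C

Setting the total heat transfer to zero:
0.716*129*(T − 322) + 1.22*1670*(T − 25.9) = 0
92.36(T − 322) + 2037.4(T − 25.9) = 0
2129.8 T = 82510
T ≈ 38.74 °C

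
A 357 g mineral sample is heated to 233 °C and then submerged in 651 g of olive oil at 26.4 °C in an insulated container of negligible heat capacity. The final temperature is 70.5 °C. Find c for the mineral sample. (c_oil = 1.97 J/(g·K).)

m_s c (T_s − T_f) = m_oil c_oil (T_f − T_0):
357×c×(233 − 70.5) = 651×1.97×(70.5 − 26.4)
58012 c = 56557  ⇒  c ≈ 0.9749 J/(g·K)

c ≈ 0.975 J/(g·K)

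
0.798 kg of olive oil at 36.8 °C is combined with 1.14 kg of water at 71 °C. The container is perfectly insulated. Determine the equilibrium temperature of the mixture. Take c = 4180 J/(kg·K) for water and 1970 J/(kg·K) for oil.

T_f ≈ 62.5 °C

Taking heat into each body as positive, Σ m c ΔT = 0:
1.14×4180×(T − 71) + 0.798×1970×(T − 36.8) = 0
6337.3 T = 396181
T = 396181/6337.3 ≈ 62.52 °C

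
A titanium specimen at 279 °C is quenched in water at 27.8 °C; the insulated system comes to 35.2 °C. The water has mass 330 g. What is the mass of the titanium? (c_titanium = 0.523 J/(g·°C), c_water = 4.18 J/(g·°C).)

m ≈ 80.1 g

Heat gained plus heat lost sum to zero:
m·0.523·(35.2 − 279) + 330·4.18·(35.2 − 27.8) = 0
-127.51 m = -10208
m = -10208/-127.51 ≈ 80.05 g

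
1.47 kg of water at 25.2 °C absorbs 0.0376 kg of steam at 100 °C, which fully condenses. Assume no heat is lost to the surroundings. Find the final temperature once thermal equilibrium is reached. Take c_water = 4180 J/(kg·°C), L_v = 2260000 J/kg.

T_f ≈ 40.6 °C

Sum of m c ΔT and latent-heat terms is zero:
condense steam: −0.0376·2260000 = −84976
  condensed water 100 °C→T: 157.17(T − 100)
  water warms: 1.47·4180·(T − 25.2) = 6144.6(T − 25.2)
6301.8 T = 84976 + 15717 + 154844 = 255537
T ≈ 40.55 °C (< 100 °C, so full condensation is consistent).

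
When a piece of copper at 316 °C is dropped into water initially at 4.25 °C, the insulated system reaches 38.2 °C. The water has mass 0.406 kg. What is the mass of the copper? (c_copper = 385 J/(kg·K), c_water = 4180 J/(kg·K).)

|Q_copper| = |Q_water|:
m·385·(316 − 38.2) = 0.406·4180·(38.2 − 4.25)
106953 m = 57616  ⇒  m ≈ 0.5387 kg

m ≈ 0.539 kg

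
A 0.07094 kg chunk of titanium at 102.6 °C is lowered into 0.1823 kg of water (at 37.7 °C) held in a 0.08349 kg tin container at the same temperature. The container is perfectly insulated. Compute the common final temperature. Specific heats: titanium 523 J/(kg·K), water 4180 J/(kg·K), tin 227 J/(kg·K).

T_f ≈ 40.6 °C

Heat gained plus heat lost sum to zero:
0.07094×523×(T − 102.6) + 0.1823×4180×(T − 37.7) + 0.08349×227×(T − 37.7) = 0
818.07 T = 33249
T ≈ 40.64 °C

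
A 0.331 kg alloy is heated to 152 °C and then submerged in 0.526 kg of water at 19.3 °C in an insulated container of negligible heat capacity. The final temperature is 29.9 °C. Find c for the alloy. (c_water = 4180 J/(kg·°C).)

c ≈ 577 J/(kg·°C)

Heat lost by the alloy = heat gained by the water:
0.331·c·(152 − 29.9) = 0.526·4180·(29.9 − 19.3)
40.42 c = 23306  ⇒  c ≈ 576.7 J/(kg·°C)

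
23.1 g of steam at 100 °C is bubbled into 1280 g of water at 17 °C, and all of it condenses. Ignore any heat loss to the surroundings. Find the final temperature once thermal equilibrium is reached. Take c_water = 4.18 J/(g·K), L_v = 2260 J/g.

Let T be the final temperature. ΣQ_i = 0:
condense steam: −23.1·2260 = −52206
  condensed water 100 °C→T: 96.56(T − 100)
  original water: 5350.4(T − 17)
5447 T = 52206 + 9655.8 + 90957 = 152819
T ≈ 28.06 °C (< 100 °C, so full condensation is consistent).

T_f ≈ 28.1 °C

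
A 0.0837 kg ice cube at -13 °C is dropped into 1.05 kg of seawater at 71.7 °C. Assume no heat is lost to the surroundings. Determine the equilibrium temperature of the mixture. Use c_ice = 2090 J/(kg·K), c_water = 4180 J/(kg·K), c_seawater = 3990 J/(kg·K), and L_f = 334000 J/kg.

T_f ≈ 59.5 °C

Heat gained plus heat lost sum to zero:
warm ice to 0 °C: 0.0837×2090×(0 − (-13)) = 2274.1
  latent heat to melt: 0.0837×334000 = 27956
  meltwater 0→T: 0.0837×4180×T = 349.87 T
  seawater: 4189.5(T − 71.7)
4539.4 T = 300387 − 30230 = 270157
T ≈ 59.51 °C. Since T > 0 °C, the all-ice-melts assumption holds.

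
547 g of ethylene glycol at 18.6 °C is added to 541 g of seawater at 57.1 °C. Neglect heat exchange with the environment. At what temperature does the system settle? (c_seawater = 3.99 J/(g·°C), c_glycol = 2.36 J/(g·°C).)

Taking heat into each body as positive, Σ m c ΔT = 0:
541*3.99*(T − 57.1) + 547*2.36*(T − 18.6) = 0
2158.6(T − 57.1) + 1290.9(T − 18.6) = 0
3449.5 T = 147267
T = 147267/3449.5 ≈ 42.69 °C

T_f ≈ 42.7 °C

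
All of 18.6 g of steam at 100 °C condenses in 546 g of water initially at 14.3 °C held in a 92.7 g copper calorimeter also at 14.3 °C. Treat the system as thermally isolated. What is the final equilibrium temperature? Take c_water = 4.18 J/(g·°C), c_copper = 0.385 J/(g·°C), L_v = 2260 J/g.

T_f ≈ 34.6 °C

Net heat exchanged in the isolated system is zero:
steam→water at 100 °C releases m L_v = 18.6×2260 = 42036
  condensate cools 100→T: 18.6×4.18×(T − 100) = 77.75(T − 100)
  original water: 2282.3(T − 14.3)
  copper cup: 92.7×0.385×(T − 14.3) = 35.69(T − 14.3)
2395.7 T = 42036 + 7774.8 + 33147 = 82958
T ≈ 34.63 °C — below 100 °C, confirming all the steam condensed.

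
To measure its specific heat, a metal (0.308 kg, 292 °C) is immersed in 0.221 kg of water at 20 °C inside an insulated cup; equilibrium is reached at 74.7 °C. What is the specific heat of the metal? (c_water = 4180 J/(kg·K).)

m_s c (T_s − T_f) = m_water c_water (T_f − T_0):
0.308×c×(292 − 74.7) = 0.221×4180×(74.7 − 20)
66.93 c = 50531  ⇒  c ≈ 755 J/(kg·K)

c ≈ 755 J/(kg·K)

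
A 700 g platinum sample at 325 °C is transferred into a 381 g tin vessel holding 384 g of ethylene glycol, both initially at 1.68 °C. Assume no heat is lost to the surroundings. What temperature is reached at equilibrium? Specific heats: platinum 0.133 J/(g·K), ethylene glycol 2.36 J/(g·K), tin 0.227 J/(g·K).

T_f ≈ 29.4 °C

T_f = Σ m_i c_i T_i / Σ m_i c_i:
T_f = (93.1·325 + 906.24·1.68 + 86.49·1.68) / (93.1 + 906.24 + 86.49)
    = 31925 / 1085.8 ≈ 29.40 °C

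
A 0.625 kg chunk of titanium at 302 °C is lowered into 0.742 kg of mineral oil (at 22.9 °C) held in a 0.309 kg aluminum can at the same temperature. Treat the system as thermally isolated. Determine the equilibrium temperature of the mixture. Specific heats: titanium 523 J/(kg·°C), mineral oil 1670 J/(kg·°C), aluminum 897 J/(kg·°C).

Net heat exchanged in the isolated system is zero:
0.625*523*(T − 302) + 0.742*1670*(T − 22.9) + 0.309*897*(T − 22.9) = 0
326.88(T − 302) + 1239.1(T − 22.9) + 277.17(T − 22.9) = 0
(326.88 + 1239.1 + 277.17) T = 326.88*302 + 1239.1*22.9 + 277.17*22.9
T = 133440 / 1843.2 = 72.4 °C

T_f ≈ 72.4 °C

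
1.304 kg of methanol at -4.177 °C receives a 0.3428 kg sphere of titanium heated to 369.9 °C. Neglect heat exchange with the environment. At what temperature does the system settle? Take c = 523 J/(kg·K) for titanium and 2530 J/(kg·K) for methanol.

Conservation of energy gives ΣQ = 0:
0.3428·523·(T − 369.9) + 1.304·2530·(T − (-4.177)) = 0
179.28(T − 369.9) + 3299.1(T − (-4.177)) = 0
(179.28 + 3299.1) T = 179.28·369.9 + 3299.1·(-4.177)
T = 52537/3478.4 ≈ 15.10 °C

T_f ≈ 15.1 °C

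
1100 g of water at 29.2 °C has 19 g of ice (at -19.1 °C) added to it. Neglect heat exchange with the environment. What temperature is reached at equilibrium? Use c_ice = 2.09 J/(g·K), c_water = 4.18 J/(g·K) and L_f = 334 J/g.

T_f ≈ 27.2 °C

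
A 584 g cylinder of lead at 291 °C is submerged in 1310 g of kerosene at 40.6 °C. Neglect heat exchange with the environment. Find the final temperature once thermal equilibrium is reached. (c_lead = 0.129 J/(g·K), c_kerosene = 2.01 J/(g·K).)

T_f = Σ m_i c_i T_i / Σ m_i c_i:
T_f = (75.34·291 + 2633.1·40.6) / (75.34 + 2633.1)
    = 128827 / 2708.4 ≈ 47.56 °C

T_f ≈ 47.6 °C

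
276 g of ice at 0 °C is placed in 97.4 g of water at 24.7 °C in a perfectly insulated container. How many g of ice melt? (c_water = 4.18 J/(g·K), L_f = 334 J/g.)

Heat available from the water dropping to 0 °C: 97.4·4.18·24.7 = 10056 J.
Fully melting the ice requires m_ice L_f = 276·334 = 92184 J.
Since 10056 < 92184 J, not all the ice melts; equilibrium is at 0 °C.
m_melt = 10056 / L_f = 30.11 g.

m_melted ≈ 30.1 g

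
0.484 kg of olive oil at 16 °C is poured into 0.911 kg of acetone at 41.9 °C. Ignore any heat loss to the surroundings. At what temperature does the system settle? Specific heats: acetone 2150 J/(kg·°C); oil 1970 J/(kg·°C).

T_f is the heat-capacity-weighted average of the initial temperatures:
T_f = (1958.7×41.9 + 953.48×16) / (1958.7 + 953.48)
    = 97323 / 2912.1 ≈ 33.42 °C

T_f ≈ 33.4 °C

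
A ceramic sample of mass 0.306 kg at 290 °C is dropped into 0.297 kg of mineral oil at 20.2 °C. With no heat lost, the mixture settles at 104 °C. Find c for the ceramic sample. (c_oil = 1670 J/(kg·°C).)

c ≈ 730 J/(kg·°C)

Heat gained plus heat lost sum to zero:
0.306×c×(104 − 290) + 0.297×1670×(104 − 20.2) = 0
-56.92 c = -41564
c = -41564/-56.92 ≈ 730.3 J/(kg·°C)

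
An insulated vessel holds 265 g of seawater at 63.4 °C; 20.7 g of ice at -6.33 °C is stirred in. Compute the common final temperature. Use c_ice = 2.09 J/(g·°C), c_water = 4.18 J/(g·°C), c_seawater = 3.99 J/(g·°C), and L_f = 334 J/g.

Heat gained plus heat lost sum to zero:
ice -6.33→0 °C: 20.7·2.09·6.33 = 273.85
  melt ice: 20.7·334 = 6913.8
  meltwater 0→T: 20.7·4.18·T = 86.53 T
  seawater: 1057.4(T − 63.4)
1143.9 T = 67036 − 7187.7 = 59848
T ≈ 52.32 °C. Since T > 0 °C, the all-ice-melts assumption holds.

T_f ≈ 52.3 °C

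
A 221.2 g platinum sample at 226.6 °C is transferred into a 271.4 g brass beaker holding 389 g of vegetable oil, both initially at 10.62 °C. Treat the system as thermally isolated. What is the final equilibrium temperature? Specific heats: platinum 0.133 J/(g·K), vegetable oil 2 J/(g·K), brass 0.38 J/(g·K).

T_f ≈ 17.6 °C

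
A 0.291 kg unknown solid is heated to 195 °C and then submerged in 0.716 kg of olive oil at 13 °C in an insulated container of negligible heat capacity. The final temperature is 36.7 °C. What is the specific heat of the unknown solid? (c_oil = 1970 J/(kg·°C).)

c ≈ 726 J/(kg·°C)

Heat lost by the unknown solid = heat gained by the oil:
0.291×c×(195 − 36.7) = 0.716×1970×(36.7 − 13)
46.07 c = 33429  ⇒  c ≈ 725.7 J/(kg·°C)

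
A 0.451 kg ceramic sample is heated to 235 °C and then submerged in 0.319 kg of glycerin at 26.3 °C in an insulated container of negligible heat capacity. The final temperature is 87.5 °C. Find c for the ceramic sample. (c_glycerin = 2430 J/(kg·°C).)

c ≈ 713 J/(kg·°C)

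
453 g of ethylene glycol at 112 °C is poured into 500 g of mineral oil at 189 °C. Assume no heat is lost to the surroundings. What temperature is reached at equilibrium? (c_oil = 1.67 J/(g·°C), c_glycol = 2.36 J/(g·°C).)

T_f ≈ 145.8 °C

With ΣQ=0 the equilibrium temperature is the m·c-weighted mean:
T_f = (835*189 + 1069.1*112) / (835 + 1069.1)
    = 277552 / 1904.1 ≈ 145.77 °C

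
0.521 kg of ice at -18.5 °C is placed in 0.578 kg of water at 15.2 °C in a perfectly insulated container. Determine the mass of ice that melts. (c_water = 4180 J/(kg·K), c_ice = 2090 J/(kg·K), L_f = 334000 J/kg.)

Cooling the water to 0 °C releases 0.578×4180×15.2 = 36724 J.
Warming the ice to 0 °C takes 0.521×2090×18.5 = 20144 J, leaving 16579 J for melting.
Fully melting the ice requires m_ice L_f = 0.521×334000 = 174014 J.
That's not enough to melt it all — equilibrium is at 0 °C with ice remaining.
m_melt = 16579 / L_f = 0.04964 kg.

m_melted ≈ 0.0496 kg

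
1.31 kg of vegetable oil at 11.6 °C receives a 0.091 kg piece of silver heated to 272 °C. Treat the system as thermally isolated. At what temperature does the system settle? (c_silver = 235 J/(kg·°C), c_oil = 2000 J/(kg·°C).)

T_f ≈ 13.7 °C

Taking heat into each body as positive, Σ m c ΔT = 0:
0.091·235·(T − 272) + 1.31·2000·(T − 11.6) = 0
21.38(T − 272) + 2620(T − 11.6) = 0
2641.4 T = 36209
T ≈ 13.71 °C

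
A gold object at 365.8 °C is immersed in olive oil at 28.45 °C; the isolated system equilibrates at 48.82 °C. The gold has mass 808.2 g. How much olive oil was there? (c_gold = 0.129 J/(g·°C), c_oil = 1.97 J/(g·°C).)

m ≈ 824 g

Taking heat into each body as positive, Σ m c ΔT = 0:
808.2·0.129·(48.82 − 365.8) + m·1.97·(48.82 − 28.45) = 0
40.13 m = 33048
m = 33048/40.13 ≈ 823.5 g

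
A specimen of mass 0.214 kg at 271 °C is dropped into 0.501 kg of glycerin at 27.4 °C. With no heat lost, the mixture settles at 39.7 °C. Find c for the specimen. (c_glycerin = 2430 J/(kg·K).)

Heat gained plus heat lost sum to zero:
0.214·c·(39.7 − 271) + 0.501·2430·(39.7 − 27.4) = 0
-49.5 c = -14974
c = -14974/-49.5 ≈ 302.5 J/(kg·K)

c ≈ 303 J/(kg·K)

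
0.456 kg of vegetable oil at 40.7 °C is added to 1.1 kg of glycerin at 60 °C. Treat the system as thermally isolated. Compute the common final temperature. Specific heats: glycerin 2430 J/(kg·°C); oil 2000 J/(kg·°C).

|Q_glycerin| = |Q_oil|:
1.1·2430·(60 − T) = 0.456·2000·(T − 40.7)
2673(60 − T) = 912(T − 40.7)
3585 T = 197498  ⇒  T ≈ 55.09 °C

T_f ≈ 55.1 °C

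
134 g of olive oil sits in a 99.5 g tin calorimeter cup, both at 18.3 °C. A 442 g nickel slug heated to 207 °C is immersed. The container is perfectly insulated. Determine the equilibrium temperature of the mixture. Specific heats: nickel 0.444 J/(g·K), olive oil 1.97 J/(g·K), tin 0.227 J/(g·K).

T_f ≈ 95.0 °C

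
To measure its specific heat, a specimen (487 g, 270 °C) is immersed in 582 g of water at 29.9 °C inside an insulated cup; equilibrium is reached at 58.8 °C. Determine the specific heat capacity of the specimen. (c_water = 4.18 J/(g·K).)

c ≈ 0.684 J/(g·K)

m_s c (T_s − T_f) = m_water c_water (T_f − T_0):
487×c×(270 − 58.8) = 582×4.18×(58.8 − 29.9)
102854 c = 70307  ⇒  c ≈ 0.6836 J/(g·K)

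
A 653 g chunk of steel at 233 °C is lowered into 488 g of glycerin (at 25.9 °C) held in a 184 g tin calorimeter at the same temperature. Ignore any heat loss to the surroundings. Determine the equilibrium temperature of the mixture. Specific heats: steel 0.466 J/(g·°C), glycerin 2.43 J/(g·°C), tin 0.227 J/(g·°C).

T_f = Σ m_i c_i T_i / Σ m_i c_i:
T_f = (304.3×233 + 1185.8×25.9 + 41.77×25.9) / (304.3 + 1185.8 + 41.77)
    = 102696 / 1531.9 ≈ 67.04 °C

T_f ≈ 67.0 °C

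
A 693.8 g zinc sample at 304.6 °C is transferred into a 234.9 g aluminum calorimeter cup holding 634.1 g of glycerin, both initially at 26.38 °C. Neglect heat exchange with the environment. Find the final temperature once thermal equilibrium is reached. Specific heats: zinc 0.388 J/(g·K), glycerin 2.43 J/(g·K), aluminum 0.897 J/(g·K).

Taking heat into each body as positive, Σ m c ΔT = 0:
693.8×0.388×(T − 304.6) + 634.1×2.43×(T − 26.38) + 234.9×0.897×(T − 26.38) = 0
(269.19 + 1540.9 + 210.71) T = 269.19×304.6 + 1540.9×26.38 + 210.71×26.38
T ≈ 63.44 °C

T_f ≈ 63.4 °C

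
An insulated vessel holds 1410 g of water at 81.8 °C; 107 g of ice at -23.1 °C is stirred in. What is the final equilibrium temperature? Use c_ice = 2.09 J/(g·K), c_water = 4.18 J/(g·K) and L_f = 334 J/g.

T_f ≈ 69.6 °C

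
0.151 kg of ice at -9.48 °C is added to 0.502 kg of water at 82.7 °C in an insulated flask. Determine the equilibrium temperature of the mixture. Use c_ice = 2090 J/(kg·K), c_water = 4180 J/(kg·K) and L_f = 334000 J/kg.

T_f ≈ 44.0 °C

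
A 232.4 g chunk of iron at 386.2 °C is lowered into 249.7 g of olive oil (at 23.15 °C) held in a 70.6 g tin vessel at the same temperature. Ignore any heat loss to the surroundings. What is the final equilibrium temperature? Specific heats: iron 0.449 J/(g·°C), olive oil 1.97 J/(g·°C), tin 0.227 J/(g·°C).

Setting the total heat transfer to zero:
232.4·0.449·(T − 386.2) + 249.7·1.97·(T − 23.15) + 70.6·0.227·(T − 23.15) = 0
104.35(T − 386.2) + 491.91(T − 23.15) + 16.03(T − 23.15) = 0
(104.35 + 491.91 + 16.03) T = 104.35·386.2 + 491.91·23.15 + 16.03·23.15
T = 52058/612.28 ≈ 85.02 °C

T_f ≈ 85.0 °C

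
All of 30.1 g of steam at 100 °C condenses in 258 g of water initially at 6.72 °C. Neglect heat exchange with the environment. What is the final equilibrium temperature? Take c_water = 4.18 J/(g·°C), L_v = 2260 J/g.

Sum of m c ΔT and latent-heat terms is zero:
condense steam: −30.1·2260 = −68026
  condensed water 100 °C→T: 125.82(T − 100)
  water warms: 258·4.18·(T − 6.72) = 1078.4(T − 6.72)
1204.3 T = 68026 + 12582 + 7247.1 = 87855
T ≈ 72.95 °C — below 100 °C, confirming all the steam condensed.

T_f ≈ 73.0 °C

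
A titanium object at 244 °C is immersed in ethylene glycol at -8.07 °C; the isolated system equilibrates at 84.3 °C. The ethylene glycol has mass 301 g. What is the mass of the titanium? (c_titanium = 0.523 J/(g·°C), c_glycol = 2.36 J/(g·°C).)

m ≈ 786 g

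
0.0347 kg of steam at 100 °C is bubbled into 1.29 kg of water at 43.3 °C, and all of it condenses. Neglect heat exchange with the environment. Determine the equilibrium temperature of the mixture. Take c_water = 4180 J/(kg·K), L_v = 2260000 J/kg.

T_f ≈ 58.9 °C

Heat gained plus heat lost sum to zero:
latent heat released on condensation: 0.0347×2260000 = 78422
  condensed water 100 °C→T: 145.05(T − 100)
  original water: 5392.2(T − 43.3)
5537.2 T = 78422 + 14505 + 233482 = 326409
T ≈ 58.95 °C — below 100 °C, confirming all the steam condensed.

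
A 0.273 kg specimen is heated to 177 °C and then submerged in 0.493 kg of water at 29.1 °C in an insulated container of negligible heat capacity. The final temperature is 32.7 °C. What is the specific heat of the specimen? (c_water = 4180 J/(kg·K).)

c ≈ 188 J/(kg·K)

m_s c (T_s − T_f) = m_water c_water (T_f − T_0):
0.273·c·(177 − 32.7) = 0.493·4180·(32.7 − 29.1)
39.39 c = 7418.7  ⇒  c ≈ 188.3 J/(kg·K)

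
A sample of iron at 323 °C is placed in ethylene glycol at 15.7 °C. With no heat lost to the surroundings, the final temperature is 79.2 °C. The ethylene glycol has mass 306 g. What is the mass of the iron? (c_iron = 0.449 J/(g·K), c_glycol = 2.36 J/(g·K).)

m ≈ 419 g

Heat lost by the iron = heat gained by the glycol:
m×0.449×(323 − 79.2) = 306×2.36×(79.2 − 15.7)
109.47 m = 45857  ⇒  m ≈ 418.9 g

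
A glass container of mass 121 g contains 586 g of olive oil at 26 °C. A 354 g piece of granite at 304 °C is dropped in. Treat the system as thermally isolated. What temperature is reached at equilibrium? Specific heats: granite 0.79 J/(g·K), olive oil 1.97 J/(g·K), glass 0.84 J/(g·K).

T_f ≈ 76.6 °C

Heat gained plus heat lost sum to zero:
354*0.79*(T − 304) + 586*1.97*(T − 26) + 121*0.84*(T − 26) = 0
279.66(T − 304) + 1154.4(T − 26) + 101.64(T − 26) = 0
(279.66 + 1154.4 + 101.64) T = 279.66*304 + 1154.4*26 + 101.64*26
T ≈ 76.62 °C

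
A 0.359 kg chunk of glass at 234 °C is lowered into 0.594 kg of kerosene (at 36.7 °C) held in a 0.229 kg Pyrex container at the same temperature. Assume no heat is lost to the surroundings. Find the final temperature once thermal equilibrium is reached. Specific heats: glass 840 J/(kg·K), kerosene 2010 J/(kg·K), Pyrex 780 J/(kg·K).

T_f ≈ 72.2 °C

Heat gained plus heat lost sum to zero:
0.359×840×(T − 234) + 0.594×2010×(T − 36.7) + 0.229×780×(T − 36.7) = 0
1674.1 T = 120938
T ≈ 72.24 °C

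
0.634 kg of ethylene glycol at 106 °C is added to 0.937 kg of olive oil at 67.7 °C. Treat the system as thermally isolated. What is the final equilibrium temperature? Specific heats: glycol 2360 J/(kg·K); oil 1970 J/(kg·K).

T_f ≈ 84.8 °C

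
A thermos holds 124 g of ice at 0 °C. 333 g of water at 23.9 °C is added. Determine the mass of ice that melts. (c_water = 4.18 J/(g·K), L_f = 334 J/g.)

m_melted ≈ 99.6 g

Heat available from the water dropping to 0 °C: 333×4.18×23.9 = 33267 J.
Melting all 124 g of ice would need 124×334 = 41416 J.
Since 33267 < 41416 J, not all the ice melts; equilibrium is at 0 °C.
Mass melted = 33267/334 ≈ 99.6 g.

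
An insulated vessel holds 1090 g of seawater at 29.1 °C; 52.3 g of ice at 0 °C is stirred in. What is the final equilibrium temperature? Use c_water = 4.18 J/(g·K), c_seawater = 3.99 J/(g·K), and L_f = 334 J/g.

T_f ≈ 23.9 °C

Heat gained plus heat lost sum to zero:
fusion: m_ice L_f = 52.3·334 = 17468; warm the meltwater: 218.61 T; seawater cools: 1090·3.99·(T − 29.1) = 4349.1(T − 29.1)
4567.7 T = 126559 − 17468 = 109091
T ≈ 23.88 °C (positive, so assuming full melt was valid).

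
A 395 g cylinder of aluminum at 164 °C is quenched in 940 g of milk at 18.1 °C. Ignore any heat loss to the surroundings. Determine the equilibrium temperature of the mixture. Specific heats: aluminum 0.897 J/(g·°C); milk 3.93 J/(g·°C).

T_f ≈ 30.9 °C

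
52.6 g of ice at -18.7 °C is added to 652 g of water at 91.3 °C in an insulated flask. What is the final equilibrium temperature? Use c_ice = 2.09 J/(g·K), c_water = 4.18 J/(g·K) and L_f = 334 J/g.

Energy balance with sensible and latent terms:
warm ice to 0 °C: 52.6×2.09×(0 − (-18.7)) = 2055.8; fusion: m_ice L_f = 52.6×334 = 17568; meltwater 0→T: 52.6×4.18×T = 219.87 T; water cools: 652×4.18×(T − 91.3) = 2725.4(T − 91.3)
2945.2 T = 248825 − 19624 = 229201
T ≈ 77.82 °C. Since T > 0 °C, the all-ice-melts assumption holds.

T_f ≈ 77.8 °C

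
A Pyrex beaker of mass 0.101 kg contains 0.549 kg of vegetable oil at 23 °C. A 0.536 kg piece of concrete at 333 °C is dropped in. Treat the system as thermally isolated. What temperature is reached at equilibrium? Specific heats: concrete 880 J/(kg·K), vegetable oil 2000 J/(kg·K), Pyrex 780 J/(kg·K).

T_f ≈ 111.7 °C

Conservation of energy gives ΣQ = 0:
0.536×880×(T − 333) + 0.549×2000×(T − 23) + 0.101×780×(T − 23) = 0
471.68(T − 333) + 1098(T − 23) + 78.78(T − 23) = 0
1648.5 T = 184135
T = 184135/1648.5 ≈ 111.70 °C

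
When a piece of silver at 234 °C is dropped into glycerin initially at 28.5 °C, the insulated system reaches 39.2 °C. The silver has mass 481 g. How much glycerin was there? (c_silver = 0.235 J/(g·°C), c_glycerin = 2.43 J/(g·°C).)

m ≈ 847 g

Heat gained plus heat lost sum to zero:
481×0.235×(39.2 − 234) + m×2.43×(39.2 − 28.5) = 0
26 m = 22019
m = 22019/26 ≈ 846.9 g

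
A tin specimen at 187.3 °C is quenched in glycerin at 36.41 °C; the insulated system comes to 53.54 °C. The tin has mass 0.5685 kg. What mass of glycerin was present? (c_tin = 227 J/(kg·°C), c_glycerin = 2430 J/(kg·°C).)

Taking heat into each body as positive, Σ m c ΔT = 0:
0.5685·227·(53.54 − 187.3) + m·2430·(53.54 − 36.41) = 0
41626 m = 17262
m = 17262/41626 ≈ 0.4147 kg

m ≈ 0.415 kg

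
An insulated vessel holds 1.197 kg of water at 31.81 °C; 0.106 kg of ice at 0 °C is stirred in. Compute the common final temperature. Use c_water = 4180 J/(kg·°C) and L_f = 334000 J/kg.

Sum of m c ΔT and latent-heat terms is zero:
latent heat to melt: 0.106·334000 = 35404; meltwater 0→T: 0.106·4180·T = 443.08 T; water cools: 1.197·4180·(T − 31.81) = 5003.5(T − 31.81)
5446.5 T = 159160 − 35404 = 123756
T ≈ 22.72 °C. Since T > 0 °C, the all-ice-melts assumption holds.

T_f ≈ 22.7 °C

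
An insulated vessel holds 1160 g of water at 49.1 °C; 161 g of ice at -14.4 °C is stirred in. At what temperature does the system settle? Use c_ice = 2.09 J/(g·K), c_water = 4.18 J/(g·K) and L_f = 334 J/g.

Net heat exchanged in the isolated system is zero:
ice -14.4→0 °C: 161×2.09×14.4 = 4845.5
  latent heat to melt: 161×334 = 53774
  warm the meltwater: 672.98 T
  water: 4848.8(T − 49.1)
5521.8 T = 238076 − 58619 = 179457
T ≈ 32.50 °C. Since T > 0 °C, the all-ice-melts assumption holds.

T_f ≈ 32.5 °C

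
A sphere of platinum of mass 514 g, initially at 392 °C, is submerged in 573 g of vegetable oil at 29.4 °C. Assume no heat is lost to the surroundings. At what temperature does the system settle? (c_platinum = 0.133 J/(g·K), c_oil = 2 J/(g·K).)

|Q_platinum| = |Q_oil|:
514*0.133*(392 − T) = 573*2*(T − 29.4)
68.36(392 − T) = 1146(T − 29.4)
1214.4 T = 60490  ⇒  T ≈ 49.81 °C

T_f ≈ 49.8 °C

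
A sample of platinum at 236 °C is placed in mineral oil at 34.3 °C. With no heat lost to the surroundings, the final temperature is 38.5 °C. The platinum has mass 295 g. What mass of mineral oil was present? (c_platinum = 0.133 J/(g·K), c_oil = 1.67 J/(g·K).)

|Q_platinum| = |Q_oil|:
295·0.133·(236 − 38.5) = m·1.67·(38.5 − 34.3)
7.014 m = 7748.9  ⇒  m ≈ 1105 g

m ≈ 1100 g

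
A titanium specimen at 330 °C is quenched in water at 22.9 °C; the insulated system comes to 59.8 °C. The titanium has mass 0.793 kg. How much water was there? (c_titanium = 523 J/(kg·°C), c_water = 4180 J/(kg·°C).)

m ≈ 0.727 kg

Let T be the final temperature. ΣQ_i = 0:
0.793×523×(59.8 − 330) + m×4180×(59.8 − 22.9) = 0
154242 m = 112062
m = 112062/154242 ≈ 0.7265 kg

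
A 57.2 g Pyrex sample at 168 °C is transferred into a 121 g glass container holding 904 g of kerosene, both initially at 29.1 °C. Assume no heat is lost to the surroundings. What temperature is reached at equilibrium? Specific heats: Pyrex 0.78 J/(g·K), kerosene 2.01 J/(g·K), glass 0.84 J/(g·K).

T_f ≈ 32.3 °C

T_f = Σ m_i c_i T_i / Σ m_i c_i:
T_f = (44.62*168 + 1817*29.1 + 101.64*29.1) / (44.62 + 1817 + 101.64)
    = 63329 / 1963.3 ≈ 32.26 °C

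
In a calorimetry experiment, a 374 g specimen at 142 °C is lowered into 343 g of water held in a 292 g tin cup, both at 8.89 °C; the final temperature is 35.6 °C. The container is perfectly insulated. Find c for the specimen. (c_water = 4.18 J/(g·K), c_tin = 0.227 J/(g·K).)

c ≈ 1.01 J/(g·K)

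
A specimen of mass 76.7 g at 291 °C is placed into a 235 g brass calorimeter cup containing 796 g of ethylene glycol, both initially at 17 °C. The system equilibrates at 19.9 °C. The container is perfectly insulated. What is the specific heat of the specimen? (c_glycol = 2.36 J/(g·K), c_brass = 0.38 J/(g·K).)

Let T be the final temperature. ΣQ_i = 0:
76.7×c×(19.9 − 291) + 796×2.36×(19.9 − 17) + 235×0.38×(19.9 − 17) = 0
-20793 c = -5706.8
c = -5706.8/-20793 ≈ 0.2745 J/(g·K)

c ≈ 0.274 J/(g·K)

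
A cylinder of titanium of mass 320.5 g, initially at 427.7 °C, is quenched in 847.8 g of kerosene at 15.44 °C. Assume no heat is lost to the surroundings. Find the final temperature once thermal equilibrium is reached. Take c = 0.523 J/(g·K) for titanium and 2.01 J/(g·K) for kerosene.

T_f ≈ 52.4 °C

Conservation of energy gives ΣQ = 0:
320.5*0.523*(T − 427.7) + 847.8*2.01*(T − 15.44) = 0
167.62(T − 427.7) + 1704.1(T − 15.44) = 0
(167.62 + 1704.1) T = 167.62*427.7 + 1704.1*15.44
T ≈ 52.36 °C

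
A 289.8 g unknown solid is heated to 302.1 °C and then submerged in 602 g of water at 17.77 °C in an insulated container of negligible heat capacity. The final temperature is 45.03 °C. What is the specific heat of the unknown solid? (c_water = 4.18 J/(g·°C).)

c ≈ 0.921 J/(g·°C)

Let T be the final temperature. ΣQ_i = 0:
289.8·c·(45.03 − 302.1) + 602·4.18·(45.03 − 17.77) = 0
-74499 c = -68596
c = -68596/-74499 ≈ 0.9208 J/(g·°C)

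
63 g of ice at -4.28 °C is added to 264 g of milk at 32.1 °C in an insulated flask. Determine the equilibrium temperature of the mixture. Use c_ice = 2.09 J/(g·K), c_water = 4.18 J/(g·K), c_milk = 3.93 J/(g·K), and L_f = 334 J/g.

T_f ≈ 9.0 °C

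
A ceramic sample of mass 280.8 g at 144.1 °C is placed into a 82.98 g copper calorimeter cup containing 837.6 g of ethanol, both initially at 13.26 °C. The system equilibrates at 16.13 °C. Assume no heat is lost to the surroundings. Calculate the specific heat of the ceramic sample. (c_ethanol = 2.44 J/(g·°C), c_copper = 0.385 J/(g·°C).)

c ≈ 0.166 J/(g·°C)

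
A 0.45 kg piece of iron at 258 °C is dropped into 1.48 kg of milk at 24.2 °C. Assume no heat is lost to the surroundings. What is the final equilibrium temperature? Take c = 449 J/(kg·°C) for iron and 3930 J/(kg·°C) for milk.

Set heat shed by the hot body equal to heat absorbed by the cold body:
0.45·449·(258 − T) = 1.48·3930·(T − 24.2)
202.05(258 − T) = 5816.4(T − 24.2)
6018.4 T = 192886  ⇒  T ≈ 32.05 °C

T_f ≈ 32.0 °C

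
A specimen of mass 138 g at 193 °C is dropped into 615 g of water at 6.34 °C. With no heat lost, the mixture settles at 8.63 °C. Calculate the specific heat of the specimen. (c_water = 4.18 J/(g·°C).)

m_s c (T_s − T_f) = m_water c_water (T_f − T_0):
138·c·(193 − 8.63) = 615·4.18·(8.63 − 6.34)
25443 c = 5886.9  ⇒  c ≈ 0.2314 J/(g·°C)

c ≈ 0.231 J/(g·°C)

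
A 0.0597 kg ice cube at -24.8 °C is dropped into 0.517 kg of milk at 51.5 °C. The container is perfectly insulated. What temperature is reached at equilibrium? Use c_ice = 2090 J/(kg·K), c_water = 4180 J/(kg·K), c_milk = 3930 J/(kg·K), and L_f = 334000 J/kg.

T_f ≈ 35.8 °C

Setting the total heat transfer to zero:
warm ice to 0 °C: 0.0597×2090×(0 − (-24.8)) = 3094.4
  latent heat to melt: 0.0597×334000 = 19940
  meltwater 0→T: 0.0597×4180×T = 249.55 T
  milk: 2031.8(T − 51.5)
2281.4 T = 104638 − 23034 = 81604
T ≈ 35.77 °C — above 0 °C, consistent with complete melting.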